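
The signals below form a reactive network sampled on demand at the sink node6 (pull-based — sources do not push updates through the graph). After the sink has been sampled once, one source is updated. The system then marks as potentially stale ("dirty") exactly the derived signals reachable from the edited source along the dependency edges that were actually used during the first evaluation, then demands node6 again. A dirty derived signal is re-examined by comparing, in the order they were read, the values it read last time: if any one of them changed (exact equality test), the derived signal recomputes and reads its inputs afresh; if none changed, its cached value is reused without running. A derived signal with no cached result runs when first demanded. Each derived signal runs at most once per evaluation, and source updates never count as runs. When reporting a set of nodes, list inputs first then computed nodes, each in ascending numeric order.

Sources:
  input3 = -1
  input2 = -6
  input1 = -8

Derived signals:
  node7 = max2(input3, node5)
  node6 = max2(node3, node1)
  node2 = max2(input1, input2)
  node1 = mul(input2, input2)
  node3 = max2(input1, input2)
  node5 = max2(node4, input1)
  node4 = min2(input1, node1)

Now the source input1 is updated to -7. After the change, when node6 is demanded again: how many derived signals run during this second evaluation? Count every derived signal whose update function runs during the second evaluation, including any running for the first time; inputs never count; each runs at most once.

Run set: node3 (1 run).
The important point: node3 recomputes to an identical value, and the output ends up unchanged.

Initial pass — values computed on the first demand:
  node1 = mul(-6, -6) = 36
  node3 = max2(-8, -6) = -6
  node6 = max2(-6, 36) = 36

Second demand — change propagation:
  node3: re-runs because input1 -8->-7; new result -6 (unchanged).
  node6: re-examined; everything it read last time is the same (node3 unchanged, node1 unchanged) — cache 36 kept, no run.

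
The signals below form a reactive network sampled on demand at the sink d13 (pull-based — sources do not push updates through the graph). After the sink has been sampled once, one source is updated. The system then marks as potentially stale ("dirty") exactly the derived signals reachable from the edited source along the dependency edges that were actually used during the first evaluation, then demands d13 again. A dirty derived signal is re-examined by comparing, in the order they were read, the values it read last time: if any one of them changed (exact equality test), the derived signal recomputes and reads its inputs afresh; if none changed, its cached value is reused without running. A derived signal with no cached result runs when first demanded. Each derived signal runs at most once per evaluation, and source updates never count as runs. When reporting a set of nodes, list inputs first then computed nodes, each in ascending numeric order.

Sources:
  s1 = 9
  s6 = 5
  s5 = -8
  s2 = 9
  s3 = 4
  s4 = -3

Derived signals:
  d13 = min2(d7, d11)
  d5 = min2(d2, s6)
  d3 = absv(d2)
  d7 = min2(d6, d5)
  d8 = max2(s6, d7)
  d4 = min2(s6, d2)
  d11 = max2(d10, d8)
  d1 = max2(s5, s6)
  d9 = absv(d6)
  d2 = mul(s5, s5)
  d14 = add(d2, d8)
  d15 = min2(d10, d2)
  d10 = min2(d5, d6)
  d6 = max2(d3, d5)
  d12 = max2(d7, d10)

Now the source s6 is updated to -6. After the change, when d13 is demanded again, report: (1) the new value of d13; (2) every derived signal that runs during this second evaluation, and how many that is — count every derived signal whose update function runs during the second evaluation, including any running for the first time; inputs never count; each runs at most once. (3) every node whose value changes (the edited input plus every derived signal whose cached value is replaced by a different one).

Initial pass — values computed on the first demand:
  d2 = mul(-8, -8) = 64
  d3 = absv(64) = 64
  d5 = min2(64, 5) = 5
  d6 = max2(64, 5) = 64
  d7 = min2(64, 5) = 5
  d8 = max2(5, 5) = 5
  d10 = min2(5, 64) = 5
  d11 = max2(5, 5) = 5
  d13 = min2(5, 5) = 5

Second demand — change propagation:
  d5: re-runs because s6 5->-6; new result -6.
  d6: re-runs because d5 5->-6; new result 64 (unchanged).
  d7: re-runs because d5 5->-6; new result -6.
  d8: re-runs because s6 5->-6; d7 5->-6; new result -6.
  d10: re-runs because d5 5->-6; new result -6.
  d11: re-runs because d10 5->-6; d8 5->-6; new result -6.
  d13: re-runs because d7 5->-6; d11 5->-6; new result -6.

d13 now evaluates to -6.
Run set: d5, d6, d7, d8, d10, d11, d13 (7 run).
Changed values: s6, d5, d7, d8, d10, d11, d13.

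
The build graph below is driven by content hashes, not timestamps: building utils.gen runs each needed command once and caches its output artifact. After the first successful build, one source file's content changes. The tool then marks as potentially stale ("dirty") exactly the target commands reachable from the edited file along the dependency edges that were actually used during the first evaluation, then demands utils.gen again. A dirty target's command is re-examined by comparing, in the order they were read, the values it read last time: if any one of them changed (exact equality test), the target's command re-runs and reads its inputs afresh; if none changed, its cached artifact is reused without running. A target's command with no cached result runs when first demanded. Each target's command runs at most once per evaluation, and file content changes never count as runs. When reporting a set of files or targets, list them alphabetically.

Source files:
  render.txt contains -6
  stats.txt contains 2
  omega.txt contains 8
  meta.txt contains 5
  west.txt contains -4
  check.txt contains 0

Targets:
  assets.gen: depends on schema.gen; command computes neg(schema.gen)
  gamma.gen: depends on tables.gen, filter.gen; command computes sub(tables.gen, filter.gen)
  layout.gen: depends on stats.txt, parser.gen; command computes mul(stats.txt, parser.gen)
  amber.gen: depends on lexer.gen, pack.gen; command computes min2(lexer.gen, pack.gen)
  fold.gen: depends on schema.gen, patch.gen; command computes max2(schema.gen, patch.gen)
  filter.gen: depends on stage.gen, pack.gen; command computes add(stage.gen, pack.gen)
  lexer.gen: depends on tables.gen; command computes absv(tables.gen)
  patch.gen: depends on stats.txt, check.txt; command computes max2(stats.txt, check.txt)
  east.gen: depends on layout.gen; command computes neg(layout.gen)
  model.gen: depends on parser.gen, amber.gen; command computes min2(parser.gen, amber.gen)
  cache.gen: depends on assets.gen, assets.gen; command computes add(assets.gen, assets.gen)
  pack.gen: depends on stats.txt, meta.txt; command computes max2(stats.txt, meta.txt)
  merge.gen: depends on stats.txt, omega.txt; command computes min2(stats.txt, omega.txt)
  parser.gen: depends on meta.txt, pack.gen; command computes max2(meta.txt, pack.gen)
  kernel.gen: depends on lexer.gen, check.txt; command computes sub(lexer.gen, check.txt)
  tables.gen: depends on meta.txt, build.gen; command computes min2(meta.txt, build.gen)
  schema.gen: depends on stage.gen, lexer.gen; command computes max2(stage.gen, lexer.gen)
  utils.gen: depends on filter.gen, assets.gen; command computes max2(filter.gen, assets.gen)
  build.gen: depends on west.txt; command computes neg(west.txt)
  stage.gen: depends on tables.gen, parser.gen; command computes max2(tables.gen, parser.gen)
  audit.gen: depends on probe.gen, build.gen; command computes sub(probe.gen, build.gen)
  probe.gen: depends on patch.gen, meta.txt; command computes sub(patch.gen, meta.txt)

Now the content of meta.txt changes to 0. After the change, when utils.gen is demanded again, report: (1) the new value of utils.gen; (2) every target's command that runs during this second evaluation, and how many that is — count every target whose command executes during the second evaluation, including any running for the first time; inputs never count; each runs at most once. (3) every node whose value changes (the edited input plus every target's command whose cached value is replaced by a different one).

utils.gen now evaluates to 4.
Run set: assets.gen, filter.gen, lexer.gen, pack.gen, parser.gen, schema.gen, stage.gen, tables.gen, utils.gen (9 run).
Changed values: assets.gen, filter.gen, lexer.gen, meta.txt, pack.gen, parser.gen, schema.gen, stage.gen, tables.gen, utils.gen.

Initial pass — values computed on the first demand:
  build.gen = neg(-4) = 4
  pack.gen = max2(2, 5) = 5
  parser.gen = max2(5, 5) = 5
  tables.gen = min2(5, 4) = 4
  lexer.gen = absv(4) = 4
  stage.gen = max2(4, 5) = 5
  filter.gen = add(5, 5) = 10
  schema.gen = max2(5, 4) = 5
  assets.gen = neg(5) = -5
  utils.gen = max2(10, -5) = 10

Second demand — change propagation:
  pack.gen: re-runs because meta.txt 5->0; new result 2.
  parser.gen: re-runs because meta.txt 5->0; pack.gen 5->2; new result 2.
  tables.gen: re-runs because meta.txt 5->0; new result 0.
  lexer.gen: re-runs because tables.gen 4->0; new result 0.
  stage.gen: re-runs because tables.gen 4->0; parser.gen 5->2; new result 2.
  filter.gen: re-runs because stage.gen 5->2; pack.gen 5->2; new result 4.
  schema.gen: re-runs because stage.gen 5->2; lexer.gen 4->0; new result 2.
  assets.gen: re-runs because schema.gen 5->2; new result -2.
  utils.gen: re-runs because filter.gen 10->4; assets.gen -5->-2; new result 4.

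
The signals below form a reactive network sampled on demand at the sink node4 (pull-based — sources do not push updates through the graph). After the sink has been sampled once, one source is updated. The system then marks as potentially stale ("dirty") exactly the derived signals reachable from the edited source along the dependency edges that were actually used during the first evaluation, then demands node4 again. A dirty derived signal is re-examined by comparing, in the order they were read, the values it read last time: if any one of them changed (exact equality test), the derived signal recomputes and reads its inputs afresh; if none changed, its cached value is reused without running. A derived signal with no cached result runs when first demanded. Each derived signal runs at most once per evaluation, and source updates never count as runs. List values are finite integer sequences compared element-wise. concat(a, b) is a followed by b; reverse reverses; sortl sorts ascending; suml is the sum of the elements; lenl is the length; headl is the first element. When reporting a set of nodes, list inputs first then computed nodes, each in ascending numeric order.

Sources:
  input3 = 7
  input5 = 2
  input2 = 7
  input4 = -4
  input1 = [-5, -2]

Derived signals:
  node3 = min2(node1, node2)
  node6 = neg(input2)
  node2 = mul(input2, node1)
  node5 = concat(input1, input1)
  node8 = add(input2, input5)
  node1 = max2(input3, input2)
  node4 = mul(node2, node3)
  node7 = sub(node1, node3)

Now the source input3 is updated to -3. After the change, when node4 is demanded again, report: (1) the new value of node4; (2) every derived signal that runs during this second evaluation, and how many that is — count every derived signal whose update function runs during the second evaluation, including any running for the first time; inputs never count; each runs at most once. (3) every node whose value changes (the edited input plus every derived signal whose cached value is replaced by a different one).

node4 now evaluates to 343.
Run set: node1 (1 run).
Changed values: input3.
The important point: node1 recomputes to an identical value, and the output ends up unchanged.

Initial pass — values computed on the first demand:
  node1 = max2(7, 7) = 7
  node2 = mul(7, 7) = 49
  node3 = min2(7, 49) = 7
  node4 = mul(49, 7) = 343

Second demand — change propagation:
  node1: re-runs because input3 7->-3; new result 7 (unchanged).
  node2: re-examined; everything it read last time is the same (input2 unchanged, node1 unchanged) — cache 49 kept, no run.
  node3: re-examined; everything it read last time is the same (node1 unchanged, node2 unchanged) — cache 7 kept, no run.
  node4: re-examined; everything it read last time is the same (node2 unchanged, node3 unchanged) — cache 343 kept, no run.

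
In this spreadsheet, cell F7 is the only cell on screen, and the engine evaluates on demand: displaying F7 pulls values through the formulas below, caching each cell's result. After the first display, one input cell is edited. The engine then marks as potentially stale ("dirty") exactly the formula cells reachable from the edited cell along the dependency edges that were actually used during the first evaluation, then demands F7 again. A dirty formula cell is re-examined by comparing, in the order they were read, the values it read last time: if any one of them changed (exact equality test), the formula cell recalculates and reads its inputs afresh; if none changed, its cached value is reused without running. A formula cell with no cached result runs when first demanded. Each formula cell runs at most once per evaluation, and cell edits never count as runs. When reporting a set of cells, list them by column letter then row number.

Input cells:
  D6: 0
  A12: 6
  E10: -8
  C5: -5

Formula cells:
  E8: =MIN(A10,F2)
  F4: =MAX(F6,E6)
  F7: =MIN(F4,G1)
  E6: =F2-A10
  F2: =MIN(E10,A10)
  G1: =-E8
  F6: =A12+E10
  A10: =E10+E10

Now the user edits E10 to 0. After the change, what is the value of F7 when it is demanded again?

Initial pass — values computed on the first demand:
  A10 = -8 + -8 = -16
  F2 = MIN(-8, -16) = -16
  E6 = -16 - -16 = 0
  E8 = MIN(-16, -16) = -16
  F6 = 6 + -8 = -2
  F4 = MAX(-2, 0) = 0
  G1 = -(-16) = 16
  F7 = MIN(0, 16) = 0

Second demand — change propagation:
  A10: re-runs because E10 -8->0; E10 -8->0; new result 0.
  F2: re-runs because E10 -8->0; A10 -16->0; new result 0.
  E6: re-runs because F2 -16->0; A10 -16->0; new result 0 (unchanged).
  E8: re-runs because A10 -16->0; F2 -16->0; new result 0.
  F6: re-runs because E10 -8->0; new result 6.
  F4: re-runs because F6 -2->6; new result 6.
  G1: re-runs because E8 -16->0; new result 0.
  F7: re-runs because F4 0->6; G1 16->0; new result 0 (unchanged).

F7 now evaluates to 0.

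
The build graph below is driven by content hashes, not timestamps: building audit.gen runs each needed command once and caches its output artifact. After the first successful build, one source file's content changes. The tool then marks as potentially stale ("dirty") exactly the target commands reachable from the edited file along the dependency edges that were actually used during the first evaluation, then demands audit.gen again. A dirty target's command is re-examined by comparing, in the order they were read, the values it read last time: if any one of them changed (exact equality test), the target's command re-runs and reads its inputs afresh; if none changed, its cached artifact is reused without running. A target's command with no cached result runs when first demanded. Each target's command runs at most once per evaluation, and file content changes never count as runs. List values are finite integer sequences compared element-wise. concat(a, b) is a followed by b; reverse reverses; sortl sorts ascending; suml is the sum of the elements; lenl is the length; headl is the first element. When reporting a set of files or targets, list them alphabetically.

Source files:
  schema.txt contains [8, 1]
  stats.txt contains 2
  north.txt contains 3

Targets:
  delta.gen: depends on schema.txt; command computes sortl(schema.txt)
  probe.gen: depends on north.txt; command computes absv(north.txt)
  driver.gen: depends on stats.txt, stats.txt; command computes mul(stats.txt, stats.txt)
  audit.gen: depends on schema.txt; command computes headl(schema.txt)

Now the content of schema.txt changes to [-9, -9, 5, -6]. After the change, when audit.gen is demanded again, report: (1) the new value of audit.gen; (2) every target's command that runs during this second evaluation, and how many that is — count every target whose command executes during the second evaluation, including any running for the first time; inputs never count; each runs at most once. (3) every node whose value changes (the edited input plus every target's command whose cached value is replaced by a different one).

audit.gen now evaluates to -9.
Run set: audit.gen (1 run).
Changed values: audit.gen, schema.txt.

Initial pass — values computed on the first demand:
  audit.gen = headl([8, 1]) = 8

Second demand — change propagation:
  audit.gen: re-runs because schema.txt [8, 1]->[-9, -9, 5, -6]; new result -9.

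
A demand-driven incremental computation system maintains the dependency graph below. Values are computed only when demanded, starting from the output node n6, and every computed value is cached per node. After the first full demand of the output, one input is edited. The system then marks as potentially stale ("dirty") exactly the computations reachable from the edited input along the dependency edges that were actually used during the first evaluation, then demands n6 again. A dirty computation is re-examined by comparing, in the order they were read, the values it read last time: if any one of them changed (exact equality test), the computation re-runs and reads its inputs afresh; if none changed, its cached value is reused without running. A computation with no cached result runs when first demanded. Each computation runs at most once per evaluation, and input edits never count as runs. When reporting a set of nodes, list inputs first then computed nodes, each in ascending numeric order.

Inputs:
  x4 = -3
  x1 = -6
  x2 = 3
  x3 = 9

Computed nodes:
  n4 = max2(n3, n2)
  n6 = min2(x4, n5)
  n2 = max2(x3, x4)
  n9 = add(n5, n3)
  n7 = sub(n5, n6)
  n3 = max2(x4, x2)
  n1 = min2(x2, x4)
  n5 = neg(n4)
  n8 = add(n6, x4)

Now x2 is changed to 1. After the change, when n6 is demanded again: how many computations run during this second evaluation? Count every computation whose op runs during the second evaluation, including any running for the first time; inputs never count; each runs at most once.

First evaluation (everything demanded from the output):
  n2 = max2(9, -3) = 9
  n3 = max2(-3, 3) = 3
  n4 = max2(3, 9) = 9
  n5 = neg(9) = -9
  n6 = min2(-3, -9) = -9

Propagation after the edit:
  n3: runs — x2 3->1; result 1.
  n4: runs — n3 3->1; result 9 (same value as before).
  n5: checked — values it read are unchanged (n4 unchanged); reused cached -9 without running.
  n6: checked — values it read are unchanged (x4 unchanged, n5 unchanged); reused cached -9 without running.

Key observation: the change is absorbed at n4 — it re-runs but produces the same value, and the output's value is unchanged.

Computations that run: n3, n4 — 2 in total.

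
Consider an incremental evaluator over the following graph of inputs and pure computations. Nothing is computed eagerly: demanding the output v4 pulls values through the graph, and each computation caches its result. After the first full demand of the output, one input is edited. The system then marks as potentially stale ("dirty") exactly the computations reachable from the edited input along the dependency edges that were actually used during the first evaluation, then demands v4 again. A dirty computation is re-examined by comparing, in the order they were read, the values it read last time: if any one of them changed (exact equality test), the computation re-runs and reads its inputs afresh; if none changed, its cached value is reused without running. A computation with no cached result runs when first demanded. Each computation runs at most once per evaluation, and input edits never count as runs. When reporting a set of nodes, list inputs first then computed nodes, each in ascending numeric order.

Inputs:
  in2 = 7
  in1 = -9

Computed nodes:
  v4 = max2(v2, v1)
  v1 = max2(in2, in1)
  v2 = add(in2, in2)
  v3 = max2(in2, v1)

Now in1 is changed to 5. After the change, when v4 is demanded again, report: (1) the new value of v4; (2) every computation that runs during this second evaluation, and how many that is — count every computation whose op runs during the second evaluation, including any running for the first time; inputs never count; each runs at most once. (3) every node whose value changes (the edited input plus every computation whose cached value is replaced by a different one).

v4 now evaluates to 14.
Run set: v1 (1 run).
Changed values: in1.
The important point: v1 recomputes to an identical value, and the output ends up unchanged.

Initial pass — values computed on the first demand:
  v1 = max2(7, -9) = 7
  v2 = add(7, 7) = 14
  v4 = max2(14, 7) = 14

Second demand — change propagation:
  v1: re-runs because in1 -9->5; new result 7 (unchanged).
  v4: re-examined; everything it read last time is the same (v2 unchanged, v1 unchanged) — cache 14 kept, no run.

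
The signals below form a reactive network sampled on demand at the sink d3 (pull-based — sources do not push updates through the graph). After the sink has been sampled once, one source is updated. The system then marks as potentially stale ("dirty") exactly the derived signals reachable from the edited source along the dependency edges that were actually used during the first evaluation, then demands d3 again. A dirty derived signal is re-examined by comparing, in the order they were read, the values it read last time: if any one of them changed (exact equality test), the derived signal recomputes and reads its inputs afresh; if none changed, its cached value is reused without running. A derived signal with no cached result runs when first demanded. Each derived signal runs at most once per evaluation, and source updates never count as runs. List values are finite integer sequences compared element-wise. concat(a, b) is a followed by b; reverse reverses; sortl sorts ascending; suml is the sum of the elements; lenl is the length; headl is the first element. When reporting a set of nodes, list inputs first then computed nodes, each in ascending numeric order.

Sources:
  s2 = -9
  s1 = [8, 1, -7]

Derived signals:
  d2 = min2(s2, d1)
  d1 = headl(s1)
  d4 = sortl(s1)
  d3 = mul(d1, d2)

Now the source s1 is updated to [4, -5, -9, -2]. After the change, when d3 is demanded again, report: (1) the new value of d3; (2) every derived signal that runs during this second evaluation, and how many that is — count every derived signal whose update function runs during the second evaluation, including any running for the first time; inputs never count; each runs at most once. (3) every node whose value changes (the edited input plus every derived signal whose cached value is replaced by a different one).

Initial pass — values computed on the first demand:
  d1 = headl([8, 1, -7]) = 8
  d2 = min2(-9, 8) = -9
  d3 = mul(8, -9) = -72

Second demand — change propagation:
  d1: re-runs because s1 [8, 1, -7]->[4, -5, -9, -2]; new result 4.
  d2: re-runs because d1 8->4; new result -9 (unchanged).
  d3: re-runs because d1 8->4; new result -36.

d3 now evaluates to -36.
Run set: d1, d2, d3 (3 run).
Changed values: s1, d1, d3.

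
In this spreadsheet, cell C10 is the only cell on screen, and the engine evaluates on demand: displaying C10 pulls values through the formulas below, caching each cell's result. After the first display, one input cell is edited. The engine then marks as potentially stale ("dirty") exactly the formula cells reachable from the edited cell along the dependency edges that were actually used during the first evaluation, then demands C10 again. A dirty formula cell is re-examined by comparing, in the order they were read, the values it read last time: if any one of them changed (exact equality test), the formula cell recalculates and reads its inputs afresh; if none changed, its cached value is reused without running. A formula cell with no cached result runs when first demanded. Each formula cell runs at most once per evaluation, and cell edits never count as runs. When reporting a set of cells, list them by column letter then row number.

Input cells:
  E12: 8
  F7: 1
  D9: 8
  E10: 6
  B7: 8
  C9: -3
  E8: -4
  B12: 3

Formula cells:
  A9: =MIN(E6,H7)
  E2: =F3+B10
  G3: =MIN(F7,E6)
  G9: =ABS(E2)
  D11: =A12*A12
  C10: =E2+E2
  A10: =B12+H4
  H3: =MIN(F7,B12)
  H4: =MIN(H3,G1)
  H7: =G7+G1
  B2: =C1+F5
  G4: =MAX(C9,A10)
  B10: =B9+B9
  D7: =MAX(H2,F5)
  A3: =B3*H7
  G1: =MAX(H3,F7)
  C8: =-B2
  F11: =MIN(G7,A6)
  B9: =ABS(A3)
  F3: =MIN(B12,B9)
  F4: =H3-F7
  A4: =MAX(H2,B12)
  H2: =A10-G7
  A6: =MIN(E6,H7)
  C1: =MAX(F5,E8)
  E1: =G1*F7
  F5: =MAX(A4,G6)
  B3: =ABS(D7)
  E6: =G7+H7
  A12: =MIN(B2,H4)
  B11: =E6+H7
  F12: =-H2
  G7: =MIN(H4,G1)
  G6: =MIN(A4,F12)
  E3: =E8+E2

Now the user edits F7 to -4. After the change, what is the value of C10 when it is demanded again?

C10 now evaluates to 102.
The important point: at A4 every value read last time is unchanged, so the dirty flag clears without a run.

Initial pass — values computed on the first demand:
  H3 = MIN(1, 3) = 1
  G1 = MAX(1, 1) = 1
  H4 = MIN(1, 1) = 1
  A10 = 3 + 1 = 4
  G7 = MIN(1, 1) = 1
  H2 = 4 - 1 = 3
  A4 = MAX(3, 3) = 3
  F12 = -(3) = -3
  G6 = MIN(3, -3) = -3
  F5 = MAX(3, -3) = 3
  D7 = MAX(3, 3) = 3
  B3 = ABS(3) = 3
  H7 = 1 + 1 = 2
  A3 = 3 * 2 = 6
  B9 = ABS(6) = 6
  B10 = 6 + 6 = 12
  F3 = MIN(3, 6) = 3
  E2 = 3 + 12 = 15
  C10 = 15 + 15 = 30

Second demand — change propagation:
  H3: re-runs because F7 1->-4; new result -4.
  G1: re-runs because H3 1->-4; F7 1->-4; new result -4.
  H4: re-runs because H3 1->-4; G1 1->-4; new result -4.
  A10: re-runs because H4 1->-4; new result -1.
  G7: re-runs because H4 1->-4; G1 1->-4; new result -4.
  H2: re-runs because A10 4->-1; G7 1->-4; new result 3 (unchanged).
  A4: re-examined; everything it read last time is the same (H2 unchanged, B12 unchanged) — cache 3 kept, no run.
  F12: re-examined; everything it read last time is the same (H2 unchanged) — cache -3 kept, no run.
  G6: re-examined; everything it read last time is the same (A4 unchanged, F12 unchanged) — cache -3 kept, no run.
  F5: re-examined; everything it read last time is the same (A4 unchanged, G6 unchanged) — cache 3 kept, no run.
  D7: re-examined; everything it read last time is the same (H2 unchanged, F5 unchanged) — cache 3 kept, no run.
  B3: re-examined; everything it read last time is the same (D7 unchanged) — cache 3 kept, no run.
  H7: re-runs because G7 1->-4; G1 1->-4; new result -8.
  A3: re-runs because H7 2->-8; new result -24.
  B9: re-runs because A3 6->-24; new result 24.
  B10: re-runs because B9 6->24; B9 6->24; new result 48.
  F3: re-runs because B9 6->24; new result 3 (unchanged).
  E2: re-runs because B10 12->48; new result 51.
  C10: re-runs because E2 15->51; E2 15->51; new result 102.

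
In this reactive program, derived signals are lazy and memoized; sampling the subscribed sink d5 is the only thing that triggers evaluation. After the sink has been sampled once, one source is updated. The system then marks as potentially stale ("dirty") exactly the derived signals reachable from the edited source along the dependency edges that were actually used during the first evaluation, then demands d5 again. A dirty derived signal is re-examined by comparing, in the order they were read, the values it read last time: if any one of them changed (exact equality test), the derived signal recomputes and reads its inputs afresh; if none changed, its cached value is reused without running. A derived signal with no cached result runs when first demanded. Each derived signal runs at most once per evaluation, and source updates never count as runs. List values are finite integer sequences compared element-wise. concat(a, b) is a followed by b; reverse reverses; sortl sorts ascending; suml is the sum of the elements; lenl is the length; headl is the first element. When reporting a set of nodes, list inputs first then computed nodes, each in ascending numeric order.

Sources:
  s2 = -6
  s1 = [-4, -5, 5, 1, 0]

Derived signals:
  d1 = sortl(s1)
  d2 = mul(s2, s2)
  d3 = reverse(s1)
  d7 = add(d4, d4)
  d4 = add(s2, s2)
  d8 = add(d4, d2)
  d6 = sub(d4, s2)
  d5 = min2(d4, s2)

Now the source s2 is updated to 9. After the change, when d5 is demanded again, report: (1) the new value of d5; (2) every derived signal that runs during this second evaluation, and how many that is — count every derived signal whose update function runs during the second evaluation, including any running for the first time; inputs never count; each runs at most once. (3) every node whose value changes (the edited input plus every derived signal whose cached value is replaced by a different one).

First demand of the output computes:
  d4 = add(-6, -6) = -12
  d5 = min2(-12, -6) = -12

After the edit, cleaning proceeds:
  d4: a read changed (s2 -6->9; s2 -6->9) — executes, giving 18.
  d5: a read changed (d4 -12->18; s2 -6->9) — executes, giving 9.

Demanding d5 again yields 9.
2 derived signals run: d4, d5.
The nodes whose values change: s2, d4, d5.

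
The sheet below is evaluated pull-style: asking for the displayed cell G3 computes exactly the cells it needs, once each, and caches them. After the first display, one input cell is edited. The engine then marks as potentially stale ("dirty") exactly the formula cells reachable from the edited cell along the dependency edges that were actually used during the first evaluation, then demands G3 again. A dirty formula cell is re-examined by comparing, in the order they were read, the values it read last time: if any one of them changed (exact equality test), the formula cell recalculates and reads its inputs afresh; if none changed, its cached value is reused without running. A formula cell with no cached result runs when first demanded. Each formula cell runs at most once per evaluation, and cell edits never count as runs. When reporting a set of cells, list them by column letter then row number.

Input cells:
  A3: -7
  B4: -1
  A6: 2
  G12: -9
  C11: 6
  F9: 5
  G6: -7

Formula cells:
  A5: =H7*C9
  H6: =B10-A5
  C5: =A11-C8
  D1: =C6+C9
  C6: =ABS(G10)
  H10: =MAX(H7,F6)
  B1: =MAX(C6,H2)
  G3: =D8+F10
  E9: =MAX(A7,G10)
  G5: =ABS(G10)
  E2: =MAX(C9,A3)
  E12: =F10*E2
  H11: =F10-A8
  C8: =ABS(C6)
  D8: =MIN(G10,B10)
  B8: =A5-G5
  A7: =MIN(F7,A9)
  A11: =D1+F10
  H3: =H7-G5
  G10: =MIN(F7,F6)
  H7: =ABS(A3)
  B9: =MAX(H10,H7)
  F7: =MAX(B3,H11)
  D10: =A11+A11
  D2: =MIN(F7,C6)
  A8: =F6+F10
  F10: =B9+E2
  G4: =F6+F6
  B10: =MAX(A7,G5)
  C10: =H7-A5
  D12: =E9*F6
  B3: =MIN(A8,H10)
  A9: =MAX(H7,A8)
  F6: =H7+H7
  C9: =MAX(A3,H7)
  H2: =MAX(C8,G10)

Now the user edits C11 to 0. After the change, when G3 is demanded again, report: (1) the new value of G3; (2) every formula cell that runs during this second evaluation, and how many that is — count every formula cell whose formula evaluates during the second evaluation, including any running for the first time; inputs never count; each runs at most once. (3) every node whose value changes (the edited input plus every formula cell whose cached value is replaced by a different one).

Demanding G3 again yields 35.
0 formula cells run: none.
The nodes whose values change: C11.
Note the shortcut — nothing in the graph depends on C11 at all, so no recomputation happens.

First demand of the output computes:
  H7 = ABS(-7) = 7
  C9 = MAX(-7, 7) = 7
  E2 = MAX(7, -7) = 7
  F6 = 7 + 7 = 14
  H10 = MAX(7, 14) = 14
  B9 = MAX(14, 7) = 14
  F10 = 14 + 7 = 21
  A8 = 14 + 21 = 35
  A9 = MAX(7, 35) = 35
  B3 = MIN(35, 14) = 14
  H11 = 21 - 35 = -14
  F7 = MAX(14, -14) = 14
  A7 = MIN(14, 35) = 14
  G10 = MIN(14, 14) = 14
  G5 = ABS(14) = 14
  B10 = MAX(14, 14) = 14
  D8 = MIN(14, 14) = 14
  G3 = 14 + 21 = 35

After the edit, cleaning proceeds:
  no node depends on C11 at all; the second demand re-runs nothing.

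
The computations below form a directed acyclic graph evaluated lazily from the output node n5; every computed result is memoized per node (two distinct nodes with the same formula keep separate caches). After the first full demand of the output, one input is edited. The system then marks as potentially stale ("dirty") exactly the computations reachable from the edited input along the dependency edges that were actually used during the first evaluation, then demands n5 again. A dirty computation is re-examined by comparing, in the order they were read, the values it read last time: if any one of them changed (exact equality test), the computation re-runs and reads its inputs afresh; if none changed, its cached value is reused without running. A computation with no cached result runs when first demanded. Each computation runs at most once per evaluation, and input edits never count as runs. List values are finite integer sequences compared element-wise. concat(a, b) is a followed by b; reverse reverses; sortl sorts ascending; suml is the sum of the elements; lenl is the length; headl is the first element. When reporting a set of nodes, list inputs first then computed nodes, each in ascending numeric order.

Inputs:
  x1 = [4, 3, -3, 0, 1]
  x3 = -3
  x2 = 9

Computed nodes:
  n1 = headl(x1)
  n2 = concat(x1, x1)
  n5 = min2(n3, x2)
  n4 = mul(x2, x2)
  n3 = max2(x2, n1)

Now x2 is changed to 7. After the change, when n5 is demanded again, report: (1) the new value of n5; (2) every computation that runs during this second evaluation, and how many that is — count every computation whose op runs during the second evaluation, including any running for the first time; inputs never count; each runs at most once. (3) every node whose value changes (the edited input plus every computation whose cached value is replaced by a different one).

Demanding n5 again yields 7.
2 computations run: n3, n5.
The nodes whose values change: x2, n3, n5.

First demand of the output computes:
  n1 = headl([4, 3, -3, 0, 1]) = 4
  n3 = max2(9, 4) = 9
  n5 = min2(9, 9) = 9

After the edit, cleaning proceeds:
  n3: a read changed (x2 9->7) — executes, giving 7.
  n5: a read changed (n3 9->7; x2 9->7) — executes, giving 7.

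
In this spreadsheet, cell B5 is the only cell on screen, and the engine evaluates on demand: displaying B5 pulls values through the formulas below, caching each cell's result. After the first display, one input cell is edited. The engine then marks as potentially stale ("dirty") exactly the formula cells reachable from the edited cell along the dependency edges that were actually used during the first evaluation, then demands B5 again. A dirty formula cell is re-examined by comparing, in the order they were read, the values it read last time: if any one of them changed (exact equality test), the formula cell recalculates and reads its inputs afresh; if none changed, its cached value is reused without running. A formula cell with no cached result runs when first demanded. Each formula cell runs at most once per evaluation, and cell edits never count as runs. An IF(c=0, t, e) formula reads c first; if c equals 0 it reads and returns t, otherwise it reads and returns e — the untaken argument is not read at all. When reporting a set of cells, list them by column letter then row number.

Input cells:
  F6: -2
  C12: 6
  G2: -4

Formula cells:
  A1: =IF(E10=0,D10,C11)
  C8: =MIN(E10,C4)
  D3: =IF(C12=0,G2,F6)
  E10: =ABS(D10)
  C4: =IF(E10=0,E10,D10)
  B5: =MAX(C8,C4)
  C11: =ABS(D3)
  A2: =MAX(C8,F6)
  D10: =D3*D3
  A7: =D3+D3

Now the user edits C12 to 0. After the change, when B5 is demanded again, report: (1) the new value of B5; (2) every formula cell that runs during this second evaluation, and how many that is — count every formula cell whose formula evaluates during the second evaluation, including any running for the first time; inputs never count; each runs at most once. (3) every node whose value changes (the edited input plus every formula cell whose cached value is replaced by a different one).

B5 now evaluates to 16.
Run set: B5, C4, C8, D3, D10, E10 (6 run).
Changed values: B5, C4, C8, C12, D3, D10, E10.

Initial pass — values computed on the first demand:
  D3 = IF(C12=0: C12=6 -> else branch F6) = -2
  D10 = -2 * -2 = 4
  E10 = ABS(4) = 4
  C4 = IF(E10=0: E10=4 -> else branch D10) = 4
  C8 = MIN(4, 4) = 4
  B5 = MAX(4, 4) = 4

Second demand — change propagation:
  D3: re-runs because C12 6->0; new result -4.
  D10: re-runs because D3 -2->-4; D3 -2->-4; new result 16.
  E10: re-runs because D10 4->16; new result 16.
  C4: re-runs because E10 4->16; D10 4->16; new result 16.
  C8: re-runs because E10 4->16; C4 4->16; new result 16.
  B5: re-runs because C8 4->16; C4 4->16; new result 16.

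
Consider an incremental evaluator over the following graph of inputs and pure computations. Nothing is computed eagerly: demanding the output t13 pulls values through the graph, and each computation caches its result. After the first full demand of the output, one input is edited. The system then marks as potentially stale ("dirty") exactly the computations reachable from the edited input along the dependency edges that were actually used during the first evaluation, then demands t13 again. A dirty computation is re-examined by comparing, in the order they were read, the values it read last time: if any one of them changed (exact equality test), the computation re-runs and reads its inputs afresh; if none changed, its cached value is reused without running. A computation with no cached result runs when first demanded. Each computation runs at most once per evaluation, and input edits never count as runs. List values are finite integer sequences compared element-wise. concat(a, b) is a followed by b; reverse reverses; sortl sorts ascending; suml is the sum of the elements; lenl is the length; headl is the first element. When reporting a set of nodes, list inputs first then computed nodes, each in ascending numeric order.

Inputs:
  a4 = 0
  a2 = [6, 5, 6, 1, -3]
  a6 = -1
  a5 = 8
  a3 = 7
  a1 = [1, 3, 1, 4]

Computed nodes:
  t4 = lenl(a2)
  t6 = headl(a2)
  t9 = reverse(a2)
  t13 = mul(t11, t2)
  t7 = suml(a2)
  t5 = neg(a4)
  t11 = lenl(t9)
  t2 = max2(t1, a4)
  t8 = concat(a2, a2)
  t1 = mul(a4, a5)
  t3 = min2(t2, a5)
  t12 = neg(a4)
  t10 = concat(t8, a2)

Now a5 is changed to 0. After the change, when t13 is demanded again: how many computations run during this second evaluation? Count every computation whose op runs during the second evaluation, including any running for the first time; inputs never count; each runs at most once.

Run set: t1 (1 run).
The important point: t1 recomputes to an identical value, and the output ends up unchanged.

Initial pass — values computed on the first demand:
  t1 = mul(0, 8) = 0
  t2 = max2(0, 0) = 0
  t9 = reverse([6, 5, 6, 1, -3]) = [-3, 1, 6, 5, 6]
  t11 = lenl([-3, 1, 6, 5, 6]) = 5
  t13 = mul(5, 0) = 0

Second demand — change propagation:
  t1: re-runs because a5 8->0; new result 0 (unchanged).
  t2: re-examined; everything it read last time is the same (t1 unchanged, a4 unchanged) — cache 0 kept, no run.
  t13: re-examined; everything it read last time is the same (t11 unchanged, t2 unchanged) — cache 0 kept, no run.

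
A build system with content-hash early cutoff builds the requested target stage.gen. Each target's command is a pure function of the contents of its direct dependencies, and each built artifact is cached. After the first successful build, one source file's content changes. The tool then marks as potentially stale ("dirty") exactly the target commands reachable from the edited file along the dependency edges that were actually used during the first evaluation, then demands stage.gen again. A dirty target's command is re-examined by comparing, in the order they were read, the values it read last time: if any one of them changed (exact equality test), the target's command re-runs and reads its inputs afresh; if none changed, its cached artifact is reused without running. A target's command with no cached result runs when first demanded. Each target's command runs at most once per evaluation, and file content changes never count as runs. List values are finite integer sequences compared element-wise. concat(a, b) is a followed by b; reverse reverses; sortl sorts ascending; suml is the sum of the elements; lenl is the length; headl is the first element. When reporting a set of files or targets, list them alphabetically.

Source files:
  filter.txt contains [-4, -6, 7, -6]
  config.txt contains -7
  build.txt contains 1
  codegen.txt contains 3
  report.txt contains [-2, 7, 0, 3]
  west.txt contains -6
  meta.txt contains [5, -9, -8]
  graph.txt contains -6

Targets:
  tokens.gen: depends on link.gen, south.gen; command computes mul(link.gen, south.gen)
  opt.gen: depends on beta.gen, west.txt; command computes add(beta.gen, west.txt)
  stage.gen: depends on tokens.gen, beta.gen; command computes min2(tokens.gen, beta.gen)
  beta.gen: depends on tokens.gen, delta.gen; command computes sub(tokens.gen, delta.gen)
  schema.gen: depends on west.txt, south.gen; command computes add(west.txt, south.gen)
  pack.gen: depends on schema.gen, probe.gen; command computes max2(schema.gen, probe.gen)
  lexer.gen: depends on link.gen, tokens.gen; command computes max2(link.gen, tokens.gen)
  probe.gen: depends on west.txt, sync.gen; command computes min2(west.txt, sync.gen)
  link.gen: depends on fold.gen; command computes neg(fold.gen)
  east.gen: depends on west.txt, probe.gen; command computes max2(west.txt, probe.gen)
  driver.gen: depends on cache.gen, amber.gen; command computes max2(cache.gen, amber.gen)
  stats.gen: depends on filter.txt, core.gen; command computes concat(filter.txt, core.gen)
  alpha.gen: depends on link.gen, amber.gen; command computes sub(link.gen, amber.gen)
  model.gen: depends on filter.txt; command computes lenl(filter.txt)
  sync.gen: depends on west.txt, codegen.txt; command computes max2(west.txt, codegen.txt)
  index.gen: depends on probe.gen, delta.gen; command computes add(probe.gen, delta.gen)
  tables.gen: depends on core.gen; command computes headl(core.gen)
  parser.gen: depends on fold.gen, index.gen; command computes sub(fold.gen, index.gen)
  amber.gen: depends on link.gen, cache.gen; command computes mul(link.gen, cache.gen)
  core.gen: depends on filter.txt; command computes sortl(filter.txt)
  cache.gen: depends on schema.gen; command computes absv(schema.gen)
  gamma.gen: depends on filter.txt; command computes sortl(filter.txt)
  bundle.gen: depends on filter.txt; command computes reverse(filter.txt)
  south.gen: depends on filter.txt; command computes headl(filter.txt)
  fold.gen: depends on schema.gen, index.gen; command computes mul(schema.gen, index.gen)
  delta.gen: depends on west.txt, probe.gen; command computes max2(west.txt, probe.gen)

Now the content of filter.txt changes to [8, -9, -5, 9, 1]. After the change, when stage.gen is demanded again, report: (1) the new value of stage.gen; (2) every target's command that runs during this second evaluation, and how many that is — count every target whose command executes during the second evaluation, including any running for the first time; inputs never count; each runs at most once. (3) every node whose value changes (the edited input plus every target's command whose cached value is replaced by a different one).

New value of stage.gen: 192.
Target commands that run: beta.gen, fold.gen, link.gen, schema.gen, south.gen, stage.gen, tokens.gen — 7 in total.
Values that change: beta.gen, filter.txt, fold.gen, link.gen, schema.gen, south.gen, stage.gen, tokens.gen.

First evaluation (everything demanded from the output):
  south.gen = headl([-4, -6, 7, -6]) = -4
  schema.gen = add(-6, -4) = -10
  sync.gen = max2(-6, 3) = 3
  probe.gen = min2(-6, 3) = -6
  delta.gen = max2(-6, -6) = -6
  index.gen = add(-6, -6) = -12
  fold.gen = mul(-10, -12) = 120
  link.gen = neg(120) = -120
  tokens.gen = mul(-120, -4) = 480
  beta.gen = sub(480, -6) = 486
  stage.gen = min2(480, 486) = 480

Propagation after the edit:
  south.gen: runs — filter.txt [-4, -6, 7, -6]->[8, -9, -5, 9, 1]; result 8.
  schema.gen: runs — south.gen -4->8; result 2.
  fold.gen: runs — schema.gen -10->2; result -24.
  link.gen: runs — fold.gen 120->-24; result 24.
  tokens.gen: runs — link.gen -120->24; south.gen -4->8; result 192.
  beta.gen: runs — tokens.gen 480->192; result 198.
  stage.gen: runs — tokens.gen 480->192; beta.gen 486->198; result 192.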